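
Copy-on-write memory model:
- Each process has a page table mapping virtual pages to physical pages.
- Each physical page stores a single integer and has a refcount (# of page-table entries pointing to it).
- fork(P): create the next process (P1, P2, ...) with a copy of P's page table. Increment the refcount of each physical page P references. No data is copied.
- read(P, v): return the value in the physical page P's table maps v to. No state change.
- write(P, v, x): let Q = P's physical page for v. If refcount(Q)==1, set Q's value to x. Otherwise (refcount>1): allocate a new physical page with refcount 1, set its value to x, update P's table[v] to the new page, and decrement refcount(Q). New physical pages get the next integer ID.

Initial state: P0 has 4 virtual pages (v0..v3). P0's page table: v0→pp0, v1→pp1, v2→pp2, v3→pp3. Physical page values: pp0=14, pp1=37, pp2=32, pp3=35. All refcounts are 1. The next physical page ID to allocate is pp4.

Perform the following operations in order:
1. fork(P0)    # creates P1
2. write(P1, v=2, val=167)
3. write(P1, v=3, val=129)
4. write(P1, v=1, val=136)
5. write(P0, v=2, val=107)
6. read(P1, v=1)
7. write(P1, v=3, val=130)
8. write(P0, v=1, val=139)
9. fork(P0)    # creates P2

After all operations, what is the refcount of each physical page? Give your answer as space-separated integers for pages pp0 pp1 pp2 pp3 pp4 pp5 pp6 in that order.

Op 1: fork(P0) -> P1. 4 ppages; refcounts: pp0:2 pp1:2 pp2:2 pp3:2
Op 2: write(P1, v2, 167). refcount(pp2)=2>1 -> COPY to pp4. 5 ppages; refcounts: pp0:2 pp1:2 pp2:1 pp3:2 pp4:1
Op 3: write(P1, v3, 129). refcount(pp3)=2>1 -> COPY to pp5. 6 ppages; refcounts: pp0:2 pp1:2 pp2:1 pp3:1 pp4:1 pp5:1
Op 4: write(P1, v1, 136). refcount(pp1)=2>1 -> COPY to pp6. 7 ppages; refcounts: pp0:2 pp1:1 pp2:1 pp3:1 pp4:1 pp5:1 pp6:1
Op 5: write(P0, v2, 107). refcount(pp2)=1 -> write in place. 7 ppages; refcounts: pp0:2 pp1:1 pp2:1 pp3:1 pp4:1 pp5:1 pp6:1
Op 6: read(P1, v1) -> 136. No state change.
Op 7: write(P1, v3, 130). refcount(pp5)=1 -> write in place. 7 ppages; refcounts: pp0:2 pp1:1 pp2:1 pp3:1 pp4:1 pp5:1 pp6:1
Op 8: write(P0, v1, 139). refcount(pp1)=1 -> write in place. 7 ppages; refcounts: pp0:2 pp1:1 pp2:1 pp3:1 pp4:1 pp5:1 pp6:1
Op 9: fork(P0) -> P2. 7 ppages; refcounts: pp0:3 pp1:2 pp2:2 pp3:2 pp4:1 pp5:1 pp6:1

Answer: 3 2 2 2 1 1 1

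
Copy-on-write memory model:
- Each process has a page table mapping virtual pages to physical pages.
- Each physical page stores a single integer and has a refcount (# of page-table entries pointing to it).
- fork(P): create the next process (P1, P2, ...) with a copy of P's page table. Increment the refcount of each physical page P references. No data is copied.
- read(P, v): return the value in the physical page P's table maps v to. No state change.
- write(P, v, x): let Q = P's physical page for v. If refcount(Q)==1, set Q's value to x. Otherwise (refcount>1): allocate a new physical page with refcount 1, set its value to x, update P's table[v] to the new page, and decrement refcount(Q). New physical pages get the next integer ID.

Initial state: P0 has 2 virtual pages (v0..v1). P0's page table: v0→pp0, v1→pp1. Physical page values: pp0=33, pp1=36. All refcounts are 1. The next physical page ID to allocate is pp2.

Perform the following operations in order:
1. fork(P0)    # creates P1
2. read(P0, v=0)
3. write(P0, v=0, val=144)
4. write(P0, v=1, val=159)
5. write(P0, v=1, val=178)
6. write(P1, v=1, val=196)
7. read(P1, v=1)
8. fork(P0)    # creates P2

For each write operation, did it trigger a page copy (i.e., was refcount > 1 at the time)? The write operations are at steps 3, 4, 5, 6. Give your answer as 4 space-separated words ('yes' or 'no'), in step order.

Op 1: fork(P0) -> P1. 2 ppages; refcounts: pp0:2 pp1:2
Op 2: read(P0, v0) -> 33. No state change.
Op 3: write(P0, v0, 144). refcount(pp0)=2>1 -> COPY to pp2. 3 ppages; refcounts: pp0:1 pp1:2 pp2:1
Op 4: write(P0, v1, 159). refcount(pp1)=2>1 -> COPY to pp3. 4 ppages; refcounts: pp0:1 pp1:1 pp2:1 pp3:1
Op 5: write(P0, v1, 178). refcount(pp3)=1 -> write in place. 4 ppages; refcounts: pp0:1 pp1:1 pp2:1 pp3:1
Op 6: write(P1, v1, 196). refcount(pp1)=1 -> write in place. 4 ppages; refcounts: pp0:1 pp1:1 pp2:1 pp3:1
Op 7: read(P1, v1) -> 196. No state change.
Op 8: fork(P0) -> P2. 4 ppages; refcounts: pp0:1 pp1:1 pp2:2 pp3:2

yes yes no no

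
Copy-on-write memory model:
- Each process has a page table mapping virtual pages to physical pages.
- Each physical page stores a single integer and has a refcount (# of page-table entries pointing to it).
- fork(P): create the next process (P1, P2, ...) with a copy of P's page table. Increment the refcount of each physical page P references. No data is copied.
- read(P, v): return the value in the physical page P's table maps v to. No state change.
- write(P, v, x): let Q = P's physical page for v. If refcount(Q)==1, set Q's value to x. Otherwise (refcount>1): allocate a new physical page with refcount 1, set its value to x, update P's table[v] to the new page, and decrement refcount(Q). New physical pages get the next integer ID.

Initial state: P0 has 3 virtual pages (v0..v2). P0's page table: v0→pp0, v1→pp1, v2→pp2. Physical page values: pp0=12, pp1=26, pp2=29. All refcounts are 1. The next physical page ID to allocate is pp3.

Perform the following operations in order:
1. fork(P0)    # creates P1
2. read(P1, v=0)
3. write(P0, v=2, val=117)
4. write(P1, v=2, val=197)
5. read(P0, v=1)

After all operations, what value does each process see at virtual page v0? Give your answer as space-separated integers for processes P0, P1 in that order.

Op 1: fork(P0) -> P1. 3 ppages; refcounts: pp0:2 pp1:2 pp2:2
Op 2: read(P1, v0) -> 12. No state change.
Op 3: write(P0, v2, 117). refcount(pp2)=2>1 -> COPY to pp3. 4 ppages; refcounts: pp0:2 pp1:2 pp2:1 pp3:1
Op 4: write(P1, v2, 197). refcount(pp2)=1 -> write in place. 4 ppages; refcounts: pp0:2 pp1:2 pp2:1 pp3:1
Op 5: read(P0, v1) -> 26. No state change.
P0: v0 -> pp0 = 12
P1: v0 -> pp0 = 12

Answer: 12 12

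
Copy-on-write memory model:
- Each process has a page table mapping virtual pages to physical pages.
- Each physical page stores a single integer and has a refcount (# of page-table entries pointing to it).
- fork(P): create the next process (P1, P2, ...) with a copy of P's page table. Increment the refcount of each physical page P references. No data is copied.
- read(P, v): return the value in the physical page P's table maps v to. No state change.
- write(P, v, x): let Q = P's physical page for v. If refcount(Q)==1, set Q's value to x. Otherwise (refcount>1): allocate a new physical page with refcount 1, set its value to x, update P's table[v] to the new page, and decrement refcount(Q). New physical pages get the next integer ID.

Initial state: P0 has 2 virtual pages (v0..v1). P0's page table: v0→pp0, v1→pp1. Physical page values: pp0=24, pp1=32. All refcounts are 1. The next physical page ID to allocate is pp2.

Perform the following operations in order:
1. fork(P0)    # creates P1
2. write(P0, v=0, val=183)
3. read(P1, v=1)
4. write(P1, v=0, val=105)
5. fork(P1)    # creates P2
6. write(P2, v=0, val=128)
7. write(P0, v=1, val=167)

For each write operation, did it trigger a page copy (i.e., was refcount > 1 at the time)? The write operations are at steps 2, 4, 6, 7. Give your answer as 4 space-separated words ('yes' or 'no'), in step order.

Op 1: fork(P0) -> P1. 2 ppages; refcounts: pp0:2 pp1:2
Op 2: write(P0, v0, 183). refcount(pp0)=2>1 -> COPY to pp2. 3 ppages; refcounts: pp0:1 pp1:2 pp2:1
Op 3: read(P1, v1) -> 32. No state change.
Op 4: write(P1, v0, 105). refcount(pp0)=1 -> write in place. 3 ppages; refcounts: pp0:1 pp1:2 pp2:1
Op 5: fork(P1) -> P2. 3 ppages; refcounts: pp0:2 pp1:3 pp2:1
Op 6: write(P2, v0, 128). refcount(pp0)=2>1 -> COPY to pp3. 4 ppages; refcounts: pp0:1 pp1:3 pp2:1 pp3:1
Op 7: write(P0, v1, 167). refcount(pp1)=3>1 -> COPY to pp4. 5 ppages; refcounts: pp0:1 pp1:2 pp2:1 pp3:1 pp4:1

yes no yes yes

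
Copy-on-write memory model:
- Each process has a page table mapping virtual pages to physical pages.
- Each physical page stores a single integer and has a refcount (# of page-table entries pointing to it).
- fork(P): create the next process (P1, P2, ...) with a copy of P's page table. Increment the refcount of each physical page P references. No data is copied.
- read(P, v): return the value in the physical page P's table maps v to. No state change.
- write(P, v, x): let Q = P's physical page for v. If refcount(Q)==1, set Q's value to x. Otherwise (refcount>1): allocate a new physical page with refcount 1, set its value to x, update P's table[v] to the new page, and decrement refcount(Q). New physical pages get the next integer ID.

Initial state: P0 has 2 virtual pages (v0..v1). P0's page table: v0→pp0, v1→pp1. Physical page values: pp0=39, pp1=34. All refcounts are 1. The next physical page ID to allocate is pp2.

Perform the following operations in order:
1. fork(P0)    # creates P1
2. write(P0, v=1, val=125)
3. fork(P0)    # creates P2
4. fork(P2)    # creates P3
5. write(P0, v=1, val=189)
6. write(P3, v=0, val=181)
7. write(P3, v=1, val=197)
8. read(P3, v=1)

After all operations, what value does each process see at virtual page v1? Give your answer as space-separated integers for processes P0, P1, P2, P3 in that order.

Answer: 189 34 125 197

Derivation:
Op 1: fork(P0) -> P1. 2 ppages; refcounts: pp0:2 pp1:2
Op 2: write(P0, v1, 125). refcount(pp1)=2>1 -> COPY to pp2. 3 ppages; refcounts: pp0:2 pp1:1 pp2:1
Op 3: fork(P0) -> P2. 3 ppages; refcounts: pp0:3 pp1:1 pp2:2
Op 4: fork(P2) -> P3. 3 ppages; refcounts: pp0:4 pp1:1 pp2:3
Op 5: write(P0, v1, 189). refcount(pp2)=3>1 -> COPY to pp3. 4 ppages; refcounts: pp0:4 pp1:1 pp2:2 pp3:1
Op 6: write(P3, v0, 181). refcount(pp0)=4>1 -> COPY to pp4. 5 ppages; refcounts: pp0:3 pp1:1 pp2:2 pp3:1 pp4:1
Op 7: write(P3, v1, 197). refcount(pp2)=2>1 -> COPY to pp5. 6 ppages; refcounts: pp0:3 pp1:1 pp2:1 pp3:1 pp4:1 pp5:1
Op 8: read(P3, v1) -> 197. No state change.
P0: v1 -> pp3 = 189
P1: v1 -> pp1 = 34
P2: v1 -> pp2 = 125
P3: v1 -> pp5 = 197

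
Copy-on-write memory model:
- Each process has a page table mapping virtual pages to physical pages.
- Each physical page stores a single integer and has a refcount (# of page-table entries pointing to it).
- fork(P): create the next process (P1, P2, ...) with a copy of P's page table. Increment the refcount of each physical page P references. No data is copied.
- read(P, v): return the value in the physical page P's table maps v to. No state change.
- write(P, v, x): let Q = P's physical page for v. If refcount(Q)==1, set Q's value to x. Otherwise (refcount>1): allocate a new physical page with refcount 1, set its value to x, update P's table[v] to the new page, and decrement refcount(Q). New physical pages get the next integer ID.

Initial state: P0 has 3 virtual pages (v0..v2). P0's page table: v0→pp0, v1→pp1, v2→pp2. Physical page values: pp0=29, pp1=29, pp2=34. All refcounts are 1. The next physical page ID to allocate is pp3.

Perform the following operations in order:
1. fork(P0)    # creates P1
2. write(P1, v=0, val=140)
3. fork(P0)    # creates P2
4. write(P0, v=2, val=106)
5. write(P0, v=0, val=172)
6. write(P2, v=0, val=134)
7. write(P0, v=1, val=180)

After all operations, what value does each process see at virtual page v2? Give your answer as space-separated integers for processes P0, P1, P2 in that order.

Answer: 106 34 34

Derivation:
Op 1: fork(P0) -> P1. 3 ppages; refcounts: pp0:2 pp1:2 pp2:2
Op 2: write(P1, v0, 140). refcount(pp0)=2>1 -> COPY to pp3. 4 ppages; refcounts: pp0:1 pp1:2 pp2:2 pp3:1
Op 3: fork(P0) -> P2. 4 ppages; refcounts: pp0:2 pp1:3 pp2:3 pp3:1
Op 4: write(P0, v2, 106). refcount(pp2)=3>1 -> COPY to pp4. 5 ppages; refcounts: pp0:2 pp1:3 pp2:2 pp3:1 pp4:1
Op 5: write(P0, v0, 172). refcount(pp0)=2>1 -> COPY to pp5. 6 ppages; refcounts: pp0:1 pp1:3 pp2:2 pp3:1 pp4:1 pp5:1
Op 6: write(P2, v0, 134). refcount(pp0)=1 -> write in place. 6 ppages; refcounts: pp0:1 pp1:3 pp2:2 pp3:1 pp4:1 pp5:1
Op 7: write(P0, v1, 180). refcount(pp1)=3>1 -> COPY to pp6. 7 ppages; refcounts: pp0:1 pp1:2 pp2:2 pp3:1 pp4:1 pp5:1 pp6:1
P0: v2 -> pp4 = 106
P1: v2 -> pp2 = 34
P2: v2 -> pp2 = 34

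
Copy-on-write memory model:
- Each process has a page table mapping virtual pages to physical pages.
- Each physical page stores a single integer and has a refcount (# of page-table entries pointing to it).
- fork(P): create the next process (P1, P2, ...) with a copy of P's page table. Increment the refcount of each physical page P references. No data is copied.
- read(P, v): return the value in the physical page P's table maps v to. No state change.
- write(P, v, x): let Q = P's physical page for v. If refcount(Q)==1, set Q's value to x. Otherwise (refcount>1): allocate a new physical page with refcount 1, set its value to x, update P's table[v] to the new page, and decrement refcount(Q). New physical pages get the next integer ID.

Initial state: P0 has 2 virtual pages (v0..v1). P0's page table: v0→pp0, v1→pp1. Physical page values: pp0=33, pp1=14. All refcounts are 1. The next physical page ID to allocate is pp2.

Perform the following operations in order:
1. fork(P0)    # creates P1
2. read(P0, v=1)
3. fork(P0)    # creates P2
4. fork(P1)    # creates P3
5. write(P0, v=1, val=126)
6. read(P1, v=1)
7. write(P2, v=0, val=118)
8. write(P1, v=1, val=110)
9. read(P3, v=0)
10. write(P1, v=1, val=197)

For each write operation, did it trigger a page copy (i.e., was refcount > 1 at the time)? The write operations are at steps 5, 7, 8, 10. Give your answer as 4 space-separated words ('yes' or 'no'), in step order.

Op 1: fork(P0) -> P1. 2 ppages; refcounts: pp0:2 pp1:2
Op 2: read(P0, v1) -> 14. No state change.
Op 3: fork(P0) -> P2. 2 ppages; refcounts: pp0:3 pp1:3
Op 4: fork(P1) -> P3. 2 ppages; refcounts: pp0:4 pp1:4
Op 5: write(P0, v1, 126). refcount(pp1)=4>1 -> COPY to pp2. 3 ppages; refcounts: pp0:4 pp1:3 pp2:1
Op 6: read(P1, v1) -> 14. No state change.
Op 7: write(P2, v0, 118). refcount(pp0)=4>1 -> COPY to pp3. 4 ppages; refcounts: pp0:3 pp1:3 pp2:1 pp3:1
Op 8: write(P1, v1, 110). refcount(pp1)=3>1 -> COPY to pp4. 5 ppages; refcounts: pp0:3 pp1:2 pp2:1 pp3:1 pp4:1
Op 9: read(P3, v0) -> 33. No state change.
Op 10: write(P1, v1, 197). refcount(pp4)=1 -> write in place. 5 ppages; refcounts: pp0:3 pp1:2 pp2:1 pp3:1 pp4:1

yes yes yes no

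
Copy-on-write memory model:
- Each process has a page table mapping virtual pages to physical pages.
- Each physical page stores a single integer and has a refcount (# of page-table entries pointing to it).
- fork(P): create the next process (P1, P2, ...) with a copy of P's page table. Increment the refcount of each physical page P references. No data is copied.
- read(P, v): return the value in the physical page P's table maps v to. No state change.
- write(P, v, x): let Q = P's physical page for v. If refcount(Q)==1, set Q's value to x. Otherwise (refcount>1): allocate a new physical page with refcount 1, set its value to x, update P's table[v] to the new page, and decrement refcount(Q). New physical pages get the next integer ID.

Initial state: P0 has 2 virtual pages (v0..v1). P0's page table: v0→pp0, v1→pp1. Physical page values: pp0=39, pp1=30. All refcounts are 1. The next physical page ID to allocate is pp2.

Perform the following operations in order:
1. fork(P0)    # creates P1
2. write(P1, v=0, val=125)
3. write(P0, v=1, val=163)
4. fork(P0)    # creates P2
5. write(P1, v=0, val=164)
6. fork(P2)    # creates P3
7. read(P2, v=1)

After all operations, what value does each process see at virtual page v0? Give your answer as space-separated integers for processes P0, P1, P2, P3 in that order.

Op 1: fork(P0) -> P1. 2 ppages; refcounts: pp0:2 pp1:2
Op 2: write(P1, v0, 125). refcount(pp0)=2>1 -> COPY to pp2. 3 ppages; refcounts: pp0:1 pp1:2 pp2:1
Op 3: write(P0, v1, 163). refcount(pp1)=2>1 -> COPY to pp3. 4 ppages; refcounts: pp0:1 pp1:1 pp2:1 pp3:1
Op 4: fork(P0) -> P2. 4 ppages; refcounts: pp0:2 pp1:1 pp2:1 pp3:2
Op 5: write(P1, v0, 164). refcount(pp2)=1 -> write in place. 4 ppages; refcounts: pp0:2 pp1:1 pp2:1 pp3:2
Op 6: fork(P2) -> P3. 4 ppages; refcounts: pp0:3 pp1:1 pp2:1 pp3:3
Op 7: read(P2, v1) -> 163. No state change.
P0: v0 -> pp0 = 39
P1: v0 -> pp2 = 164
P2: v0 -> pp0 = 39
P3: v0 -> pp0 = 39

Answer: 39 164 39 39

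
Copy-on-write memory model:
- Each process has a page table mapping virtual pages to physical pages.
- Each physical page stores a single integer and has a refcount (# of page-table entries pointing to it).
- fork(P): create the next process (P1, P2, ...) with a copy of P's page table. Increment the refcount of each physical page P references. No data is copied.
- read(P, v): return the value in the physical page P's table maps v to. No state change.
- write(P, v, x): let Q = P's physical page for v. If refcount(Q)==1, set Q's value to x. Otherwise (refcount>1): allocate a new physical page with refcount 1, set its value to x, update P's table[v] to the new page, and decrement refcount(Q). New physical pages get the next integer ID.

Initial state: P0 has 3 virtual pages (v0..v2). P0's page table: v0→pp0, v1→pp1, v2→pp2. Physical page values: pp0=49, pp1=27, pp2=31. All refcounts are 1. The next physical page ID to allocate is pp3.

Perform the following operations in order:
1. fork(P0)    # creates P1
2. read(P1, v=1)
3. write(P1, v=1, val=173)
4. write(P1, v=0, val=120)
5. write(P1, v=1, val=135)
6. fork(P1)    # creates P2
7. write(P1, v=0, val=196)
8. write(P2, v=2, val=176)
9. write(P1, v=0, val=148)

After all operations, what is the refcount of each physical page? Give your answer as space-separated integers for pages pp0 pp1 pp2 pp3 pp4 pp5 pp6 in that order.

Op 1: fork(P0) -> P1. 3 ppages; refcounts: pp0:2 pp1:2 pp2:2
Op 2: read(P1, v1) -> 27. No state change.
Op 3: write(P1, v1, 173). refcount(pp1)=2>1 -> COPY to pp3. 4 ppages; refcounts: pp0:2 pp1:1 pp2:2 pp3:1
Op 4: write(P1, v0, 120). refcount(pp0)=2>1 -> COPY to pp4. 5 ppages; refcounts: pp0:1 pp1:1 pp2:2 pp3:1 pp4:1
Op 5: write(P1, v1, 135). refcount(pp3)=1 -> write in place. 5 ppages; refcounts: pp0:1 pp1:1 pp2:2 pp3:1 pp4:1
Op 6: fork(P1) -> P2. 5 ppages; refcounts: pp0:1 pp1:1 pp2:3 pp3:2 pp4:2
Op 7: write(P1, v0, 196). refcount(pp4)=2>1 -> COPY to pp5. 6 ppages; refcounts: pp0:1 pp1:1 pp2:3 pp3:2 pp4:1 pp5:1
Op 8: write(P2, v2, 176). refcount(pp2)=3>1 -> COPY to pp6. 7 ppages; refcounts: pp0:1 pp1:1 pp2:2 pp3:2 pp4:1 pp5:1 pp6:1
Op 9: write(P1, v0, 148). refcount(pp5)=1 -> write in place. 7 ppages; refcounts: pp0:1 pp1:1 pp2:2 pp3:2 pp4:1 pp5:1 pp6:1

Answer: 1 1 2 2 1 1 1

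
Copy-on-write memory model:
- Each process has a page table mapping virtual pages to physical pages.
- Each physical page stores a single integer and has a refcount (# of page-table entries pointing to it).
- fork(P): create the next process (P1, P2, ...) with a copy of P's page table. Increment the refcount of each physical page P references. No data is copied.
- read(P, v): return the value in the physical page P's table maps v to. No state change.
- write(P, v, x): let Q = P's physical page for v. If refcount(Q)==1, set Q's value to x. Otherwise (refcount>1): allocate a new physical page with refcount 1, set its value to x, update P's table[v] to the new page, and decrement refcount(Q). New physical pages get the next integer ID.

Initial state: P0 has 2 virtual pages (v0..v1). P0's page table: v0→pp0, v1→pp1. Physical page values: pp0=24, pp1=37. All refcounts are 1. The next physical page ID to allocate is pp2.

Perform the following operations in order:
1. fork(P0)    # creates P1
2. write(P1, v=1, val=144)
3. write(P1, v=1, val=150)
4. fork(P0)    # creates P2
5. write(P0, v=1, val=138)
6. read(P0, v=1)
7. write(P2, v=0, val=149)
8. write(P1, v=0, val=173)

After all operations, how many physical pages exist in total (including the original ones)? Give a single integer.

Op 1: fork(P0) -> P1. 2 ppages; refcounts: pp0:2 pp1:2
Op 2: write(P1, v1, 144). refcount(pp1)=2>1 -> COPY to pp2. 3 ppages; refcounts: pp0:2 pp1:1 pp2:1
Op 3: write(P1, v1, 150). refcount(pp2)=1 -> write in place. 3 ppages; refcounts: pp0:2 pp1:1 pp2:1
Op 4: fork(P0) -> P2. 3 ppages; refcounts: pp0:3 pp1:2 pp2:1
Op 5: write(P0, v1, 138). refcount(pp1)=2>1 -> COPY to pp3. 4 ppages; refcounts: pp0:3 pp1:1 pp2:1 pp3:1
Op 6: read(P0, v1) -> 138. No state change.
Op 7: write(P2, v0, 149). refcount(pp0)=3>1 -> COPY to pp4. 5 ppages; refcounts: pp0:2 pp1:1 pp2:1 pp3:1 pp4:1
Op 8: write(P1, v0, 173). refcount(pp0)=2>1 -> COPY to pp5. 6 ppages; refcounts: pp0:1 pp1:1 pp2:1 pp3:1 pp4:1 pp5:1

Answer: 6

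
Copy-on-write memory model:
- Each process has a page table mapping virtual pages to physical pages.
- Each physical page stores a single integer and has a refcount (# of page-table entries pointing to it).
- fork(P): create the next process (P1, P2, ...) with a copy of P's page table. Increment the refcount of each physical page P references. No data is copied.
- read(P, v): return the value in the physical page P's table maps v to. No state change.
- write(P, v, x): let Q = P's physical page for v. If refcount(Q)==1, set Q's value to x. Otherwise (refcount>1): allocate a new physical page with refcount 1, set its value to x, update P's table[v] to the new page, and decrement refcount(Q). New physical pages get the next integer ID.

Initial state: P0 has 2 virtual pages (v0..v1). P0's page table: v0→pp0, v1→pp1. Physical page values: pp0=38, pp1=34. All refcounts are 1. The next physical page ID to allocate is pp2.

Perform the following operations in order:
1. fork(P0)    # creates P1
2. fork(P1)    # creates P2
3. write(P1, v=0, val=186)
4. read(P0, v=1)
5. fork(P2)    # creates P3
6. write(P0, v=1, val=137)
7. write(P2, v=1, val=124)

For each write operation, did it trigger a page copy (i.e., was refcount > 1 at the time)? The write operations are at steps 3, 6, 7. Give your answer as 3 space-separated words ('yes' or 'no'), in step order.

Op 1: fork(P0) -> P1. 2 ppages; refcounts: pp0:2 pp1:2
Op 2: fork(P1) -> P2. 2 ppages; refcounts: pp0:3 pp1:3
Op 3: write(P1, v0, 186). refcount(pp0)=3>1 -> COPY to pp2. 3 ppages; refcounts: pp0:2 pp1:3 pp2:1
Op 4: read(P0, v1) -> 34. No state change.
Op 5: fork(P2) -> P3. 3 ppages; refcounts: pp0:3 pp1:4 pp2:1
Op 6: write(P0, v1, 137). refcount(pp1)=4>1 -> COPY to pp3. 4 ppages; refcounts: pp0:3 pp1:3 pp2:1 pp3:1
Op 7: write(P2, v1, 124). refcount(pp1)=3>1 -> COPY to pp4. 5 ppages; refcounts: pp0:3 pp1:2 pp2:1 pp3:1 pp4:1

yes yes yes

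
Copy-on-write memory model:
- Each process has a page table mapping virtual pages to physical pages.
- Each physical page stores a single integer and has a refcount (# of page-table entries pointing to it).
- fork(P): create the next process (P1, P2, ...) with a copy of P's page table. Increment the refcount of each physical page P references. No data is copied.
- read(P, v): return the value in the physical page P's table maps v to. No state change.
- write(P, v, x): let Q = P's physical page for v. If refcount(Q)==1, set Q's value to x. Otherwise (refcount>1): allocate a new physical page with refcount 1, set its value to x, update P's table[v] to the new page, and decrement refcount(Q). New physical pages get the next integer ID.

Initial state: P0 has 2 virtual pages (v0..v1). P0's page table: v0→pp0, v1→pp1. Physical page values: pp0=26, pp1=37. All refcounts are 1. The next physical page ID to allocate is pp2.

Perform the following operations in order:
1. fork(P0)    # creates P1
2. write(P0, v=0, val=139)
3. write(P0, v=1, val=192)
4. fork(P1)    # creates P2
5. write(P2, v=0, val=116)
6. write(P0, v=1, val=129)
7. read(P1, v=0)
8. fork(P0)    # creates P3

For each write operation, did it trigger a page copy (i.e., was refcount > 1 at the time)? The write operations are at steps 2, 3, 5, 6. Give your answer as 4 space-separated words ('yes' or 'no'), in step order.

Op 1: fork(P0) -> P1. 2 ppages; refcounts: pp0:2 pp1:2
Op 2: write(P0, v0, 139). refcount(pp0)=2>1 -> COPY to pp2. 3 ppages; refcounts: pp0:1 pp1:2 pp2:1
Op 3: write(P0, v1, 192). refcount(pp1)=2>1 -> COPY to pp3. 4 ppages; refcounts: pp0:1 pp1:1 pp2:1 pp3:1
Op 4: fork(P1) -> P2. 4 ppages; refcounts: pp0:2 pp1:2 pp2:1 pp3:1
Op 5: write(P2, v0, 116). refcount(pp0)=2>1 -> COPY to pp4. 5 ppages; refcounts: pp0:1 pp1:2 pp2:1 pp3:1 pp4:1
Op 6: write(P0, v1, 129). refcount(pp3)=1 -> write in place. 5 ppages; refcounts: pp0:1 pp1:2 pp2:1 pp3:1 pp4:1
Op 7: read(P1, v0) -> 26. No state change.
Op 8: fork(P0) -> P3. 5 ppages; refcounts: pp0:1 pp1:2 pp2:2 pp3:2 pp4:1

yes yes yes no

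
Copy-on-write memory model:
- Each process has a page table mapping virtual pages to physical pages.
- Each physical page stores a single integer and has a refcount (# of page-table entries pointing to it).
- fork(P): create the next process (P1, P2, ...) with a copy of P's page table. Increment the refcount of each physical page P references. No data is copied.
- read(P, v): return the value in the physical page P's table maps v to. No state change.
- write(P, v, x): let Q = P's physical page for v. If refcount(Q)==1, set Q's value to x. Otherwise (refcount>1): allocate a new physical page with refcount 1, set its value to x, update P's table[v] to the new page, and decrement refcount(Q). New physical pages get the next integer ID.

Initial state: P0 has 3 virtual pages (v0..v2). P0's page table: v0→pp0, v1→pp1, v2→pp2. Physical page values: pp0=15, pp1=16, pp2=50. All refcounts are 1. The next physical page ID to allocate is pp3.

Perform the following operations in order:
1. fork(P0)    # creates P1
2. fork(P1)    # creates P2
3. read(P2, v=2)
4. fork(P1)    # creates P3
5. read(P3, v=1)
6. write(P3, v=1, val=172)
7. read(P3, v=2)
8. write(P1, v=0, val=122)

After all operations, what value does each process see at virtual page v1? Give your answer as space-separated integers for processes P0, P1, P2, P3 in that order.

Op 1: fork(P0) -> P1. 3 ppages; refcounts: pp0:2 pp1:2 pp2:2
Op 2: fork(P1) -> P2. 3 ppages; refcounts: pp0:3 pp1:3 pp2:3
Op 3: read(P2, v2) -> 50. No state change.
Op 4: fork(P1) -> P3. 3 ppages; refcounts: pp0:4 pp1:4 pp2:4
Op 5: read(P3, v1) -> 16. No state change.
Op 6: write(P3, v1, 172). refcount(pp1)=4>1 -> COPY to pp3. 4 ppages; refcounts: pp0:4 pp1:3 pp2:4 pp3:1
Op 7: read(P3, v2) -> 50. No state change.
Op 8: write(P1, v0, 122). refcount(pp0)=4>1 -> COPY to pp4. 5 ppages; refcounts: pp0:3 pp1:3 pp2:4 pp3:1 pp4:1
P0: v1 -> pp1 = 16
P1: v1 -> pp1 = 16
P2: v1 -> pp1 = 16
P3: v1 -> pp3 = 172

Answer: 16 16 16 172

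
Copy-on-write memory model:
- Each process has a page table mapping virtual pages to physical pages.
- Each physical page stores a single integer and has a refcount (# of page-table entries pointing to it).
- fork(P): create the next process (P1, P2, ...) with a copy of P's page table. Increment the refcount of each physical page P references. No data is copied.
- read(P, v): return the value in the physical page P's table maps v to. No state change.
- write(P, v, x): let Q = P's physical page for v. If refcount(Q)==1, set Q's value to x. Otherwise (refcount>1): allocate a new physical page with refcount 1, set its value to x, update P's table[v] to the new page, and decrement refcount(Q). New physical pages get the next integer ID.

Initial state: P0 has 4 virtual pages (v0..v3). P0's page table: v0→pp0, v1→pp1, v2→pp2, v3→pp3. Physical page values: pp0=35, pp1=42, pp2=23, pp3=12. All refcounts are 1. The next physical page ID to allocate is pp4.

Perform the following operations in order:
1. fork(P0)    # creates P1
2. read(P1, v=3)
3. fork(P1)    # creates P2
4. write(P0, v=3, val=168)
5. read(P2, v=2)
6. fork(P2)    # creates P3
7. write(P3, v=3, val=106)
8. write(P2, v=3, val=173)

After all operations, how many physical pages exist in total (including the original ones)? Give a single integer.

Answer: 7

Derivation:
Op 1: fork(P0) -> P1. 4 ppages; refcounts: pp0:2 pp1:2 pp2:2 pp3:2
Op 2: read(P1, v3) -> 12. No state change.
Op 3: fork(P1) -> P2. 4 ppages; refcounts: pp0:3 pp1:3 pp2:3 pp3:3
Op 4: write(P0, v3, 168). refcount(pp3)=3>1 -> COPY to pp4. 5 ppages; refcounts: pp0:3 pp1:3 pp2:3 pp3:2 pp4:1
Op 5: read(P2, v2) -> 23. No state change.
Op 6: fork(P2) -> P3. 5 ppages; refcounts: pp0:4 pp1:4 pp2:4 pp3:3 pp4:1
Op 7: write(P3, v3, 106). refcount(pp3)=3>1 -> COPY to pp5. 6 ppages; refcounts: pp0:4 pp1:4 pp2:4 pp3:2 pp4:1 pp5:1
Op 8: write(P2, v3, 173). refcount(pp3)=2>1 -> COPY to pp6. 7 ppages; refcounts: pp0:4 pp1:4 pp2:4 pp3:1 pp4:1 pp5:1 pp6:1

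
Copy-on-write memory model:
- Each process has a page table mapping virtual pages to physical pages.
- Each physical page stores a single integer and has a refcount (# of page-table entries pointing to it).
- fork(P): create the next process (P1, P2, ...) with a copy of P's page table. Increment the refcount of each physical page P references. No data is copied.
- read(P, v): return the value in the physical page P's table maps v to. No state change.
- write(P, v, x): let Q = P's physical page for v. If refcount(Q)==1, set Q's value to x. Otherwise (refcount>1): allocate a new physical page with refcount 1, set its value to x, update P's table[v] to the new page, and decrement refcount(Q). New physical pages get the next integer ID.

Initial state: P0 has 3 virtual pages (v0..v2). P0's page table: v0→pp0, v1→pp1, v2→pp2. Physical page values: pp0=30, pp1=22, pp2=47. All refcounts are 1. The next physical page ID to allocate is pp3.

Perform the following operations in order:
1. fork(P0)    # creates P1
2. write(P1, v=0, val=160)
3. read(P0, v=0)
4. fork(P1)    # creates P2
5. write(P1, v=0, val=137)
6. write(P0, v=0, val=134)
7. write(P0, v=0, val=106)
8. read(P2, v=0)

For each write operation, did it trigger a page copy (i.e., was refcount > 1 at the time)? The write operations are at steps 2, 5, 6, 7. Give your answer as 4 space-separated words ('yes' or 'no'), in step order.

Op 1: fork(P0) -> P1. 3 ppages; refcounts: pp0:2 pp1:2 pp2:2
Op 2: write(P1, v0, 160). refcount(pp0)=2>1 -> COPY to pp3. 4 ppages; refcounts: pp0:1 pp1:2 pp2:2 pp3:1
Op 3: read(P0, v0) -> 30. No state change.
Op 4: fork(P1) -> P2. 4 ppages; refcounts: pp0:1 pp1:3 pp2:3 pp3:2
Op 5: write(P1, v0, 137). refcount(pp3)=2>1 -> COPY to pp4. 5 ppages; refcounts: pp0:1 pp1:3 pp2:3 pp3:1 pp4:1
Op 6: write(P0, v0, 134). refcount(pp0)=1 -> write in place. 5 ppages; refcounts: pp0:1 pp1:3 pp2:3 pp3:1 pp4:1
Op 7: write(P0, v0, 106). refcount(pp0)=1 -> write in place. 5 ppages; refcounts: pp0:1 pp1:3 pp2:3 pp3:1 pp4:1
Op 8: read(P2, v0) -> 160. No state change.

yes yes no no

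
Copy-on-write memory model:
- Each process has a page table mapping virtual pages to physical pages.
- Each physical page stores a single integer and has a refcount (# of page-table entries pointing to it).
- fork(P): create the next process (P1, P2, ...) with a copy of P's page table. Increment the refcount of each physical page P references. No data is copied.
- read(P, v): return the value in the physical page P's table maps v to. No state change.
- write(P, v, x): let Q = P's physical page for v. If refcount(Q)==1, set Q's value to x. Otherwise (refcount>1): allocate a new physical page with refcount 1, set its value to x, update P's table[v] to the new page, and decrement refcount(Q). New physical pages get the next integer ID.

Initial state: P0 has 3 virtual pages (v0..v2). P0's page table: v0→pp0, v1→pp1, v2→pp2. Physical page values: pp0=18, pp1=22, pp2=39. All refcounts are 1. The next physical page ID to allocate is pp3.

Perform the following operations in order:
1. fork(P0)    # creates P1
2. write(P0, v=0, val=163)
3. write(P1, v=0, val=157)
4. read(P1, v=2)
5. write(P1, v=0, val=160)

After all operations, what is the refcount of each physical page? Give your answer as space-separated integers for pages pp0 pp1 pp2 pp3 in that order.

Op 1: fork(P0) -> P1. 3 ppages; refcounts: pp0:2 pp1:2 pp2:2
Op 2: write(P0, v0, 163). refcount(pp0)=2>1 -> COPY to pp3. 4 ppages; refcounts: pp0:1 pp1:2 pp2:2 pp3:1
Op 3: write(P1, v0, 157). refcount(pp0)=1 -> write in place. 4 ppages; refcounts: pp0:1 pp1:2 pp2:2 pp3:1
Op 4: read(P1, v2) -> 39. No state change.
Op 5: write(P1, v0, 160). refcount(pp0)=1 -> write in place. 4 ppages; refcounts: pp0:1 pp1:2 pp2:2 pp3:1

Answer: 1 2 2 1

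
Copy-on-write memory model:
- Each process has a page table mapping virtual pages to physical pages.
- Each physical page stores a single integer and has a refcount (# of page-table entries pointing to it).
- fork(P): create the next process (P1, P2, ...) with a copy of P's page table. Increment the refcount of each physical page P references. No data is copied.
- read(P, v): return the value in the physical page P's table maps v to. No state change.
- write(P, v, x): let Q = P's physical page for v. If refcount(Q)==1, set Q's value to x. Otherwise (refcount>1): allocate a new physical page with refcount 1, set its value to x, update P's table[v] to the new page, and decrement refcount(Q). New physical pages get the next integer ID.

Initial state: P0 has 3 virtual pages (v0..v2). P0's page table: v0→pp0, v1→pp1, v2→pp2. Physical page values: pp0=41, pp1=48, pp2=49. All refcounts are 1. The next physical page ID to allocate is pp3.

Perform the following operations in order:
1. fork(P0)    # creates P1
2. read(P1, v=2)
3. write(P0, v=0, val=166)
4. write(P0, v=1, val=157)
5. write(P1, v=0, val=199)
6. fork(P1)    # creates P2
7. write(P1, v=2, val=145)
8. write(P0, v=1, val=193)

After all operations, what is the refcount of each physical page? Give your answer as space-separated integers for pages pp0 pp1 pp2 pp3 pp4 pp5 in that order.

Op 1: fork(P0) -> P1. 3 ppages; refcounts: pp0:2 pp1:2 pp2:2
Op 2: read(P1, v2) -> 49. No state change.
Op 3: write(P0, v0, 166). refcount(pp0)=2>1 -> COPY to pp3. 4 ppages; refcounts: pp0:1 pp1:2 pp2:2 pp3:1
Op 4: write(P0, v1, 157). refcount(pp1)=2>1 -> COPY to pp4. 5 ppages; refcounts: pp0:1 pp1:1 pp2:2 pp3:1 pp4:1
Op 5: write(P1, v0, 199). refcount(pp0)=1 -> write in place. 5 ppages; refcounts: pp0:1 pp1:1 pp2:2 pp3:1 pp4:1
Op 6: fork(P1) -> P2. 5 ppages; refcounts: pp0:2 pp1:2 pp2:3 pp3:1 pp4:1
Op 7: write(P1, v2, 145). refcount(pp2)=3>1 -> COPY to pp5. 6 ppages; refcounts: pp0:2 pp1:2 pp2:2 pp3:1 pp4:1 pp5:1
Op 8: write(P0, v1, 193). refcount(pp4)=1 -> write in place. 6 ppages; refcounts: pp0:2 pp1:2 pp2:2 pp3:1 pp4:1 pp5:1

Answer: 2 2 2 1 1 1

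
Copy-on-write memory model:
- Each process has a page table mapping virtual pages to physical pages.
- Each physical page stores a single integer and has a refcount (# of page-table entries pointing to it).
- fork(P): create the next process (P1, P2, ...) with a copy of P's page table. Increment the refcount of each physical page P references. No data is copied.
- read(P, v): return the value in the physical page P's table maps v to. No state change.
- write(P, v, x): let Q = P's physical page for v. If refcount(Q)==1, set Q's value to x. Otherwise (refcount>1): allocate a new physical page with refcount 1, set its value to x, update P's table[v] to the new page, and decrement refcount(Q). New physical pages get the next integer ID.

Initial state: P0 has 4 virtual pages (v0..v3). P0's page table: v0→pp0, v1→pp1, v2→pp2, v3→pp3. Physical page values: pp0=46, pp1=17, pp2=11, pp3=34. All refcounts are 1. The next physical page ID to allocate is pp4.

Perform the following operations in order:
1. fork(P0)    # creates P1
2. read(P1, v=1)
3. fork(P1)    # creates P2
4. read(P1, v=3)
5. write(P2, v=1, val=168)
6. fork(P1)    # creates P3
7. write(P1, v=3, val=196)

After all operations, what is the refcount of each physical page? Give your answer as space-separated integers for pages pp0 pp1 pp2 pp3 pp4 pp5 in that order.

Answer: 4 3 4 3 1 1

Derivation:
Op 1: fork(P0) -> P1. 4 ppages; refcounts: pp0:2 pp1:2 pp2:2 pp3:2
Op 2: read(P1, v1) -> 17. No state change.
Op 3: fork(P1) -> P2. 4 ppages; refcounts: pp0:3 pp1:3 pp2:3 pp3:3
Op 4: read(P1, v3) -> 34. No state change.
Op 5: write(P2, v1, 168). refcount(pp1)=3>1 -> COPY to pp4. 5 ppages; refcounts: pp0:3 pp1:2 pp2:3 pp3:3 pp4:1
Op 6: fork(P1) -> P3. 5 ppages; refcounts: pp0:4 pp1:3 pp2:4 pp3:4 pp4:1
Op 7: write(P1, v3, 196). refcount(pp3)=4>1 -> COPY to pp5. 6 ppages; refcounts: pp0:4 pp1:3 pp2:4 pp3:3 pp4:1 pp5:1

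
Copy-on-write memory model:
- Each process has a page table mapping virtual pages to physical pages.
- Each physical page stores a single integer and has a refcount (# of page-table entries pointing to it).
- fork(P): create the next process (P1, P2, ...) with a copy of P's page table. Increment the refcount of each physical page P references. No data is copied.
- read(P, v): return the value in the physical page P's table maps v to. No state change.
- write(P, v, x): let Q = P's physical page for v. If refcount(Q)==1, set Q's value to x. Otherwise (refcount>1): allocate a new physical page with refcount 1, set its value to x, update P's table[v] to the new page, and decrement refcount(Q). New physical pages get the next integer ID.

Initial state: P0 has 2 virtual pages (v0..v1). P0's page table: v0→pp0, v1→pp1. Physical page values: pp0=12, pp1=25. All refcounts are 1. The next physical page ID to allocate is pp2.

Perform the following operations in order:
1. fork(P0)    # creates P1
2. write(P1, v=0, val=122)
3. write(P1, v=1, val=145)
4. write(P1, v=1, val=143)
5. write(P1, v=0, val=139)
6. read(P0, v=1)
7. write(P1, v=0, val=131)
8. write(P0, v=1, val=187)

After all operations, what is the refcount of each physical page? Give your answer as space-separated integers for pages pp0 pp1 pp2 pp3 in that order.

Op 1: fork(P0) -> P1. 2 ppages; refcounts: pp0:2 pp1:2
Op 2: write(P1, v0, 122). refcount(pp0)=2>1 -> COPY to pp2. 3 ppages; refcounts: pp0:1 pp1:2 pp2:1
Op 3: write(P1, v1, 145). refcount(pp1)=2>1 -> COPY to pp3. 4 ppages; refcounts: pp0:1 pp1:1 pp2:1 pp3:1
Op 4: write(P1, v1, 143). refcount(pp3)=1 -> write in place. 4 ppages; refcounts: pp0:1 pp1:1 pp2:1 pp3:1
Op 5: write(P1, v0, 139). refcount(pp2)=1 -> write in place. 4 ppages; refcounts: pp0:1 pp1:1 pp2:1 pp3:1
Op 6: read(P0, v1) -> 25. No state change.
Op 7: write(P1, v0, 131). refcount(pp2)=1 -> write in place. 4 ppages; refcounts: pp0:1 pp1:1 pp2:1 pp3:1
Op 8: write(P0, v1, 187). refcount(pp1)=1 -> write in place. 4 ppages; refcounts: pp0:1 pp1:1 pp2:1 pp3:1

Answer: 1 1 1 1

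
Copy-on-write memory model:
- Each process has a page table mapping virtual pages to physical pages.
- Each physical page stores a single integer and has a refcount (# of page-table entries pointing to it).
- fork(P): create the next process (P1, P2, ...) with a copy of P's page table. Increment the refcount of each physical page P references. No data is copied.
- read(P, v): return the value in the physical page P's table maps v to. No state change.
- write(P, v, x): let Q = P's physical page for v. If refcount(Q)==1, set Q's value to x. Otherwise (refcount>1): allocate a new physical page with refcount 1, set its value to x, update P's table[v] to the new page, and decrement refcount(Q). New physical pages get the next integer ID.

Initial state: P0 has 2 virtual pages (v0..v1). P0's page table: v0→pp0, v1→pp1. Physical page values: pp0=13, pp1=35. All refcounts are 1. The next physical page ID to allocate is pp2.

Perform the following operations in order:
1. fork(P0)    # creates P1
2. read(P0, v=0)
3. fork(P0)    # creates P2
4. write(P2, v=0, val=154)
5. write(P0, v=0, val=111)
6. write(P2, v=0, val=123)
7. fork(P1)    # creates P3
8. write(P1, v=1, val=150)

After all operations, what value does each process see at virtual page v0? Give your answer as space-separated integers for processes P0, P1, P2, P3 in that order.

Op 1: fork(P0) -> P1. 2 ppages; refcounts: pp0:2 pp1:2
Op 2: read(P0, v0) -> 13. No state change.
Op 3: fork(P0) -> P2. 2 ppages; refcounts: pp0:3 pp1:3
Op 4: write(P2, v0, 154). refcount(pp0)=3>1 -> COPY to pp2. 3 ppages; refcounts: pp0:2 pp1:3 pp2:1
Op 5: write(P0, v0, 111). refcount(pp0)=2>1 -> COPY to pp3. 4 ppages; refcounts: pp0:1 pp1:3 pp2:1 pp3:1
Op 6: write(P2, v0, 123). refcount(pp2)=1 -> write in place. 4 ppages; refcounts: pp0:1 pp1:3 pp2:1 pp3:1
Op 7: fork(P1) -> P3. 4 ppages; refcounts: pp0:2 pp1:4 pp2:1 pp3:1
Op 8: write(P1, v1, 150). refcount(pp1)=4>1 -> COPY to pp4. 5 ppages; refcounts: pp0:2 pp1:3 pp2:1 pp3:1 pp4:1
P0: v0 -> pp3 = 111
P1: v0 -> pp0 = 13
P2: v0 -> pp2 = 123
P3: v0 -> pp0 = 13

Answer: 111 13 123 13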